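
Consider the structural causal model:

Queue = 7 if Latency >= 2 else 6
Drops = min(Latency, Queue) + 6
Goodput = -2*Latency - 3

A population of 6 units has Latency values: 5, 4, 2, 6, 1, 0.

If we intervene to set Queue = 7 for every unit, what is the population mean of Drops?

9

Every unit gets Queue=7 under the intervention. Drops values become 11, 10, 8, 12, 7, 6; E[Drops|do(Queue=7)] = 9.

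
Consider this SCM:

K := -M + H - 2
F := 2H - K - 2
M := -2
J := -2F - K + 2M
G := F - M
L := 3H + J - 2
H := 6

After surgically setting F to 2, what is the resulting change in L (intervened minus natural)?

The intervention breaks the incoming arrows to F: F := 2H - K - 2 no longer applies, and F = 2.
K = -M + H - 2  [with M=-2, H=6]  = 6
J = -2F - K + 2M  [with F=2, K=6, M=-2]  = -14
L = 3H + J - 2  [with H=6, J=-14]  = 2
Without intervention: K = -M + H - 2  [with M=-2, H=6]  = 6; F = 2H - K - 2  [with H=6, K=6]  = 4; J = -2F - K + 2M  [with F=4, K=6, M=-2]  = -18; L = 3H + J - 2  [with H=6, J=-18]  = -2.
Change = 2 − (-2) = 4.

4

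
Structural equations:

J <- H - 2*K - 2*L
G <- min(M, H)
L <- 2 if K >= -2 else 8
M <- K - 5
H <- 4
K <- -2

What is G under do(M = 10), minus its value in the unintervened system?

11

The intervention breaks the incoming arrows to M: M <- K - 5 no longer applies, and M = 10.
G = min(M, H)  [with M=10, H=4]  = 4
Without intervention: M = K - 5  [with K=-2]  = -7; G = min(M, H)  [with M=-7, H=4]  = -7.
Change = 4 − (-7) = 11.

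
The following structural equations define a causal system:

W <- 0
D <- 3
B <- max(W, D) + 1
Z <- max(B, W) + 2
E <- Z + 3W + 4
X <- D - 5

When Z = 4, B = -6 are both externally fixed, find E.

The joint intervention fixes Z = 4, B = -6, removing each variable's own equation.
E = Z + 3W + 4  [with Z=4, W=0]  = 8

8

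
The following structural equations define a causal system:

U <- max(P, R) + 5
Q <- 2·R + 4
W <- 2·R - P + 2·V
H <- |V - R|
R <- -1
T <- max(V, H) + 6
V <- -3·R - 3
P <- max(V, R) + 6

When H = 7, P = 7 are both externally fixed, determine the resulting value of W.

Under do(H = 7, P = 7), each intervened variable's structural equation is replaced by its fixed value.
V = -3·R - 3  [with R=-1]  = 0
W = 2·R - P + 2·V  [with R=-1, P=7, V=0]  = -9

-9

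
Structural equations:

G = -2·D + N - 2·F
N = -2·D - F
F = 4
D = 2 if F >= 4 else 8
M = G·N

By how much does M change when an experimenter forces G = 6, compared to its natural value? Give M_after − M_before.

Intervening sets G = 6 and removes its equation (G = -2·D + N - 2·F).
D = 2 if F >= 4 else 8  [with F=4]  = 2
N = -2·D - F  [with D=2, F=4]  = -8
M = G·N  [with G=6, N=-8]  = -48
Without intervention: D = 2 if F >= 4 else 8  [with F=4]  = 2; N = -2·D - F  [with D=2, F=4]  = -8; G = -2·D + N - 2·F  [with D=2, N=-8, F=4]  = -20; M = G·N  [with G=-20, N=-8]  = 160.
Change = -48 − 160 = -208.

-208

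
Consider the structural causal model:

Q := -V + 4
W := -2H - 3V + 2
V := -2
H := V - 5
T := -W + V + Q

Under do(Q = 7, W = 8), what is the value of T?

-3

The joint intervention fixes Q = 7, W = 8, removing each variable's own equation.
T = -W + V + Q  [with W=8, V=-2, Q=7]  = -3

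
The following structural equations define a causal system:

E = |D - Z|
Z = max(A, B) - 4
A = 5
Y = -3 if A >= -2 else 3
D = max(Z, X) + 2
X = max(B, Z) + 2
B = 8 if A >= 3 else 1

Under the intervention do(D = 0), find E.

4

Intervening sets D = 0 and removes its equation (D = max(Z, X) + 2).
B = 8 if A >= 3 else 1  [with A=5]  = 8
Z = max(A, B) - 4  [with A=5, B=8]  = 4
E = |D - Z|  [with D=0, Z=4]  = 4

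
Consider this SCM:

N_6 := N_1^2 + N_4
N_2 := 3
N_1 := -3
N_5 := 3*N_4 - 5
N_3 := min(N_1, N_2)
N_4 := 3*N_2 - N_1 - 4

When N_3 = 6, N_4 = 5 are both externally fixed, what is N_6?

14

Setting N_3 = 6, N_4 = 5 by intervention discards those variables' equations.
N_6 = N_1^2 + N_4  [with N_1=-3, N_4=5]  = 14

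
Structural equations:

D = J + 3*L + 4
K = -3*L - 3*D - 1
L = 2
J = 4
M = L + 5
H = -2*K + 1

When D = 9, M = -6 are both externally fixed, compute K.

Setting D = 9, M = -6 by intervention discards those variables' equations.
K = -3*L - 3*D - 1  [with L=2, D=9]  = -34

-34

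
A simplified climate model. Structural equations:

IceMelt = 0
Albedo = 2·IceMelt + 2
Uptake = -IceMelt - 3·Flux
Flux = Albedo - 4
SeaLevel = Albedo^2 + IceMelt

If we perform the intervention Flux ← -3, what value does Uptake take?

Intervening sets Flux = -3 and removes its equation (Flux = Albedo - 4).
Uptake = -IceMelt - 3·Flux  [with IceMelt=0, Flux=-3]  = 9

9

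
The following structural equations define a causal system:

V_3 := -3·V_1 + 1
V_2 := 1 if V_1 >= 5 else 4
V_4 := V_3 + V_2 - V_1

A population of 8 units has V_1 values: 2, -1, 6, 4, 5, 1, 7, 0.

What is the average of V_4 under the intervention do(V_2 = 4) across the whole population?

Every unit gets V_2=4 under the intervention. V_4 values become -3, 9, -19, -11, -15, 1, -23, 5; E[V_4|do(V_2=4)] = -7.

-7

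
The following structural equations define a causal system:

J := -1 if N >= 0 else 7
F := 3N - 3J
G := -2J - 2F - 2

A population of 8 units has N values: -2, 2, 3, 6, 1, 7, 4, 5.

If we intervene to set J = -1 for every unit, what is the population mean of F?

12.75

Every unit gets J=-1 under the intervention. F values become -3, 9, 12, 21, 6, 24, 15, 18; E[F|do(J=-1)] = 12.75.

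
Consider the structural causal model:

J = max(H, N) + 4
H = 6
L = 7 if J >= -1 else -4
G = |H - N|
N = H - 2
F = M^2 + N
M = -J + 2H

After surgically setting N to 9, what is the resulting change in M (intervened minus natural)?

do(N=9) replaces the equation N = H - 2 with the constant N = 9.
J = max(H, N) + 4  [with H=6, N=9]  = 13
M = -J + 2H  [with J=13, H=6]  = -1
Without intervention: N = H - 2  [with H=6]  = 4; J = max(H, N) + 4  [with H=6, N=4]  = 10; M = -J + 2H  [with J=10, H=6]  = 2.
Change = -1 − 2 = -3.

-3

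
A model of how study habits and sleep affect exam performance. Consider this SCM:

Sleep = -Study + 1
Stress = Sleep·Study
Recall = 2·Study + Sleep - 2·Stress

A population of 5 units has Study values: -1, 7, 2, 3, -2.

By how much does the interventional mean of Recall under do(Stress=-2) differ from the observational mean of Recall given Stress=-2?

Every unit gets Stress=-2 under the intervention. Recall values become 4, 12, 7, 8, 3; E[Recall|do(Stress=-2)] = 6.8.
Conditioning on Stress=-2 selects the 2 unit(s) with Study ∈ {-1, 2}. Their Recall values: 4, 7. Mean = 5.5.
Difference = 6.8 − 5.5 = 1.3.

1.3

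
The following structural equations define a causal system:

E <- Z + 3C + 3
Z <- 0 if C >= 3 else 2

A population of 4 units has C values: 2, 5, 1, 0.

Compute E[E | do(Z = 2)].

11

The intervention sets Z=2 in all 4 units regardless of C. Recomputing E per unit gives 11, 20, 8, 5; average 11.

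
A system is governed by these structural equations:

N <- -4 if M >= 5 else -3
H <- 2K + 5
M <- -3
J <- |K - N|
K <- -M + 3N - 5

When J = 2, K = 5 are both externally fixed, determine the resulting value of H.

15

Under do(J = 2, K = 5), each intervened variable's structural equation is replaced by its fixed value.
H = 2K + 5  [with K=5]  = 15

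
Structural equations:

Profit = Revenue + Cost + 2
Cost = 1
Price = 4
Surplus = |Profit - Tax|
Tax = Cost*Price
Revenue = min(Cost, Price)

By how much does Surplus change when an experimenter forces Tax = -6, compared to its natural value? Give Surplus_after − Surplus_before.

10

Under do(Tax=-6), the mechanism Tax = Cost*Price is discarded; Tax is fixed at -6.
Revenue = min(Cost, Price)  [with Cost=1, Price=4]  = 1
Profit = Revenue + Cost + 2  [with Revenue=1, Cost=1]  = 4
Surplus = |Profit - Tax|  [with Profit=4, Tax=-6]  = 10
Without intervention: Revenue = min(Cost, Price)  [with Cost=1, Price=4]  = 1; Tax = Cost*Price  [with Cost=1, Price=4]  = 4; Profit = Revenue + Cost + 2  [with Revenue=1, Cost=1]  = 4; Surplus = |Profit - Tax|  [with Profit=4, Tax=4]  = 0.
Change = 10 − 0 = 10.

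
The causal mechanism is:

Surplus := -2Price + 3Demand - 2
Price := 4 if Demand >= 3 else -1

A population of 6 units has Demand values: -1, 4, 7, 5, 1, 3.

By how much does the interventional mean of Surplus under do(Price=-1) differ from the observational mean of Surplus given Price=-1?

9.5

Under do(Price=-1), Price's equation is replaced by Price=-1 for every unit. Per-unit Surplus: -3, 12, 21, 15, 3, 9. Mean = 9.5.
E[Surplus|Price=-1] averages over only the 2 units with Price=-1 (Demand = -1, 1): Surplus = -3, 3, mean 0.
Difference = 9.5 − 0 = 9.5.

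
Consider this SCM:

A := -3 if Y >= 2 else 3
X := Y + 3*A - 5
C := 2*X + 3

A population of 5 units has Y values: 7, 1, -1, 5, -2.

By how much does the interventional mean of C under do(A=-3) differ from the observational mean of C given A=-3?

do(A=-3) breaks A's dependence on Y. With A=-3 fixed, C across the units is -11, -23, -27, -15, -29, mean -21.
Conditioning on A=-3 selects the 2 unit(s) with Y ∈ {7, 5}. Their C values: -11, -15. Mean = -13.
Difference = -21 − (-13) = -8.

-8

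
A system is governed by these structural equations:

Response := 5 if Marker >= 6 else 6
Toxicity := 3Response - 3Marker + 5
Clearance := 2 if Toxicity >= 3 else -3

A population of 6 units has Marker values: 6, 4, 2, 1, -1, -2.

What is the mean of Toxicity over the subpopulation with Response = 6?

E[Toxicity|Response=6] averages over only the 5 units with Response=6 (Marker = 4, 2, 1, -1, -2): Toxicity = 11, 17, 20, 26, 29, mean 20.6.

20.6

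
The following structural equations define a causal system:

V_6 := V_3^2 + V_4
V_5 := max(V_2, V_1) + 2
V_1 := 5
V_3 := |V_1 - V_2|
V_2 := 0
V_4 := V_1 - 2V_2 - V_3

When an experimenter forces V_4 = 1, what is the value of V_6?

Under do(V_4=1), the mechanism V_4 := V_1 - 2V_2 - V_3 is discarded; V_4 is fixed at 1.
V_3 = |V_1 - V_2|  [with V_1=5, V_2=0]  = 5
V_6 = V_3^2 + V_4  [with V_3=5, V_4=1]  = 26

26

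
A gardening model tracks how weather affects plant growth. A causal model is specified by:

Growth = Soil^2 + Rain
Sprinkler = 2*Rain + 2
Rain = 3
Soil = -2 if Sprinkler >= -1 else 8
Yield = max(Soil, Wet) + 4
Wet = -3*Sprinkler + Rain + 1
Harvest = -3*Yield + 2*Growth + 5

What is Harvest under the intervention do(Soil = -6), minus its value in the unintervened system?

The intervention breaks the incoming arrows to Soil: Soil = -2 if Sprinkler >= -1 else 8 no longer applies, and Soil = -6.
Sprinkler = 2*Rain + 2  [with Rain=3]  = 8
Wet = -3*Sprinkler + Rain + 1  [with Sprinkler=8, Rain=3]  = -20
Growth = Soil^2 + Rain  [with Soil=-6, Rain=3]  = 39
Yield = max(Soil, Wet) + 4  [with Soil=-6, Wet=-20]  = -2
Harvest = -3*Yield + 2*Growth + 5  [with Yield=-2, Growth=39]  = 89
Without intervention: Sprinkler = 2*Rain + 2  [with Rain=3]  = 8; Soil = -2 if Sprinkler >= -1 else 8  [with Sprinkler=8]  = -2; Wet = -3*Sprinkler + Rain + 1  [with Sprinkler=8, Rain=3]  = -20; Growth = Soil^2 + Rain  [with Soil=-2, Rain=3]  = 7; Yield = max(Soil, Wet) + 4  [with Soil=-2, Wet=-20]  = 2; Harvest = -3*Yield + 2*Growth + 5  [with Yield=2, Growth=7]  = 13.
Change = 89 − 13 = 76.

76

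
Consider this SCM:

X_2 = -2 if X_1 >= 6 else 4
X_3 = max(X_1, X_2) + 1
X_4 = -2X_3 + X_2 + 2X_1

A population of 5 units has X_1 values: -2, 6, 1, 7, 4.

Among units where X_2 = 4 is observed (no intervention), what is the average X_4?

Conditioning on X_2=4 selects the 3 unit(s) with X_1 ∈ {-2, 1, 4}. Their X_4 values: -10, -4, 2. Mean = -4.

-4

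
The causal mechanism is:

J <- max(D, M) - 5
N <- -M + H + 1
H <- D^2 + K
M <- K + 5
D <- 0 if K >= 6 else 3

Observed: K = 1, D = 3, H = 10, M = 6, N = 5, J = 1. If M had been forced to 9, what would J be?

Under do(M=9), the mechanism M <- K + 5 is discarded; M is fixed at 9.
D = 0 if K >= 6 else 3  [with K=1]  = 3
J = max(D, M) - 5  [with D=3, M=9]  = 4

4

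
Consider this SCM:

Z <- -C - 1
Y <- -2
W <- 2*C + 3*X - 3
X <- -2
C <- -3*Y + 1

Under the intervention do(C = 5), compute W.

1

The intervention breaks the incoming arrows to C: C <- -3*Y + 1 no longer applies, and C = 5.
W = 2*C + 3*X - 3  [with C=5, X=-2]  = 1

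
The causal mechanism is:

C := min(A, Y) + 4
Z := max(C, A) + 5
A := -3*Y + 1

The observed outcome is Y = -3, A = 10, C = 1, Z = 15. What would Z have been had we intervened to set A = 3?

8

Under do(A=3), the mechanism A := -3*Y + 1 is discarded; A is fixed at 3.
C = min(A, Y) + 4  [with A=3, Y=-3]  = 1
Z = max(C, A) + 5  [with C=1, A=3]  = 8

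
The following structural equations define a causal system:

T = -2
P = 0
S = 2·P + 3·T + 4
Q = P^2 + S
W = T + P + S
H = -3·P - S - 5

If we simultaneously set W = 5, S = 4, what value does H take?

-9

The joint intervention fixes W = 5, S = 4, removing each variable's own equation.
H = -3·P - S - 5  [with P=0, S=4]  = -9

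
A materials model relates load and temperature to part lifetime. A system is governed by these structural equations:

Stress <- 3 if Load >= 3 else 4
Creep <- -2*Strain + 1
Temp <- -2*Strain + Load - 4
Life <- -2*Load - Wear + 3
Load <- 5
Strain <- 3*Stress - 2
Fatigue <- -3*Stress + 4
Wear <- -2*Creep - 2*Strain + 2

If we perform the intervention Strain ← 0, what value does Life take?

-7

The intervention breaks the incoming arrows to Strain: Strain <- 3*Stress - 2 no longer applies, and Strain = 0.
Creep = -2*Strain + 1  [with Strain=0]  = 1
Wear = -2*Creep - 2*Strain + 2  [with Creep=1, Strain=0]  = 0
Life = -2*Load - Wear + 3  [with Load=5, Wear=0]  = -7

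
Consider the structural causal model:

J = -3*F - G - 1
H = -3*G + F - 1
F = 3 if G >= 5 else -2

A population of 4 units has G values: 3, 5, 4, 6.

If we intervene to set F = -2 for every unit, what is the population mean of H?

do(F=-2) breaks F's dependence on G. With F=-2 fixed, H across the units is -12, -18, -15, -21, mean -16.5.

-16.5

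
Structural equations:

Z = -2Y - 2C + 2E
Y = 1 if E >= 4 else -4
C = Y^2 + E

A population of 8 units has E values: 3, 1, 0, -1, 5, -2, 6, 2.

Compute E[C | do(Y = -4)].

Under do(Y=-4), Y's equation is replaced by Y=-4 for every unit. Per-unit C: 19, 17, 16, 15, 21, 14, 22, 18. Mean = 17.75.

17.75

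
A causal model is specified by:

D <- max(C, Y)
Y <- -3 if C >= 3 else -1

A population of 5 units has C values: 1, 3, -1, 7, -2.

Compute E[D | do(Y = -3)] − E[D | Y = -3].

do(Y=-3) breaks Y's dependence on C. With Y=-3 fixed, D across the units is 1, 3, -1, 7, -2, mean 1.6.
Observing Y=-3 restricts to units where Y's equation naturally yields -3: C ∈ {3, 7}. In that subpopulation D = 3, 7, mean 5.
Difference = 1.6 − 5 = -3.4.

-3.4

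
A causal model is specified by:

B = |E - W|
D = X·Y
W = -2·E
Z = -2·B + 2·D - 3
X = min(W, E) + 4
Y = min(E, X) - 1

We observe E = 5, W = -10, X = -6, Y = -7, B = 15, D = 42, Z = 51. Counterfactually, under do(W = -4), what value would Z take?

Under do(W=-4), the mechanism W = -2·E is discarded; W is fixed at -4.
X = min(W, E) + 4  [with W=-4, E=5]  = 0
Y = min(E, X) - 1  [with E=5, X=0]  = -1
B = |E - W|  [with E=5, W=-4]  = 9
D = X·Y  [with X=0, Y=-1]  = 0
Z = -2·B + 2·D - 3  [with B=9, D=0]  = -21

-21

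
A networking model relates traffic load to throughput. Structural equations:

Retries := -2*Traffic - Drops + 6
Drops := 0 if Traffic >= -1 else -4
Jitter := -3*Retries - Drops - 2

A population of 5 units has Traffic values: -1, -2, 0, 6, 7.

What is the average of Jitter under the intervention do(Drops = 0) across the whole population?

Under do(Drops=0), Drops's equation is replaced by Drops=0 for every unit. Per-unit Jitter: -26, -32, -20, 16, 22. Mean = -8.

-8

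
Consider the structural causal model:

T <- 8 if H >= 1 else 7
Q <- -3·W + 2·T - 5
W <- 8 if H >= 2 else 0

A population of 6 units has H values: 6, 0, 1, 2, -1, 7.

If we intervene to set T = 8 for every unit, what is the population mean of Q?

Every unit gets T=8 under the intervention. Q values become -13, 11, 11, -13, 11, -13; E[Q|do(T=8)] = -1.

-1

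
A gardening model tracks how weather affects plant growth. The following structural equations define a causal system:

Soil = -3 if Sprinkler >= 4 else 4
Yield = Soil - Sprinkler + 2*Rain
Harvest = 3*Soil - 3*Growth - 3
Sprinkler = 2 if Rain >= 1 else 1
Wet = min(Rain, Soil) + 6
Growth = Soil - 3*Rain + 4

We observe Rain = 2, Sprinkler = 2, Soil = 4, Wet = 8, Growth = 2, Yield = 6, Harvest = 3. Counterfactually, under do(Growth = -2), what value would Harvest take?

Under do(Growth=-2), the mechanism Growth = Soil - 3*Rain + 4 is discarded; Growth is fixed at -2.
Sprinkler = 2 if Rain >= 1 else 1  [with Rain=2]  = 2
Soil = -3 if Sprinkler >= 4 else 4  [with Sprinkler=2]  = 4
Harvest = 3*Soil - 3*Growth - 3  [with Soil=4, Growth=-2]  = 15

15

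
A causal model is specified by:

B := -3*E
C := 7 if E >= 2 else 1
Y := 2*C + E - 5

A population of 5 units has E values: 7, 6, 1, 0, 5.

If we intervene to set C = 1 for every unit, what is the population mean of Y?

0.8

do(C=1) breaks C's dependence on E. With C=1 fixed, Y across the units is 4, 3, -2, -3, 2, mean 0.8.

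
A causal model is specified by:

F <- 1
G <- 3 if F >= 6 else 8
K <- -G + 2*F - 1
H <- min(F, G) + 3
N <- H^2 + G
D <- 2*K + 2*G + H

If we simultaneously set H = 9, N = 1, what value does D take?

11

The joint intervention fixes H = 9, N = 1, removing each variable's own equation.
G = 3 if F >= 6 else 8  [with F=1]  = 8
K = -G + 2*F - 1  [with G=8, F=1]  = -7
D = 2*K + 2*G + H  [with K=-7, G=8, H=9]  = 11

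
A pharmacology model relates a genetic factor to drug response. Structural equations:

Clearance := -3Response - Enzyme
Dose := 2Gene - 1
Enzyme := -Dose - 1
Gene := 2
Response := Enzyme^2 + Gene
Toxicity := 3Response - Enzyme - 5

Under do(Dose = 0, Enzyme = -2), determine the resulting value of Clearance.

-16

Under do(Dose = 0, Enzyme = -2), each intervened variable's structural equation is replaced by its fixed value.
Response = Enzyme^2 + Gene  [with Enzyme=-2, Gene=2]  = 6
Clearance = -3Response - Enzyme  [with Response=6, Enzyme=-2]  = -16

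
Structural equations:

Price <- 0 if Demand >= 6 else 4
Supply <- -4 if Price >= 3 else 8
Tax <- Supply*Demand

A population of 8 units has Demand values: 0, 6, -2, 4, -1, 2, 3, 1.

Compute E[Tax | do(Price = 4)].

The intervention sets Price=4 in all 8 units regardless of Demand. Recomputing Tax per unit gives 0, -24, 8, -16, 4, -8, -12, -4; average -6.5.

-6.5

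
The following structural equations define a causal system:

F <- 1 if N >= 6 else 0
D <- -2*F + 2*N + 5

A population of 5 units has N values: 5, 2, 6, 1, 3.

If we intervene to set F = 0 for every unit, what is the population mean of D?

11.8

Every unit gets F=0 under the intervention. D values become 15, 9, 17, 7, 11; E[D|do(F=0)] = 11.8.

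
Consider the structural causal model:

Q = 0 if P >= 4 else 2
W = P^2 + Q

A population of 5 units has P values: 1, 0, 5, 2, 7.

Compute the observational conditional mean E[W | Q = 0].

E[W|Q=0] averages over only the 2 units with Q=0 (P = 5, 7): W = 25, 49, mean 37.

37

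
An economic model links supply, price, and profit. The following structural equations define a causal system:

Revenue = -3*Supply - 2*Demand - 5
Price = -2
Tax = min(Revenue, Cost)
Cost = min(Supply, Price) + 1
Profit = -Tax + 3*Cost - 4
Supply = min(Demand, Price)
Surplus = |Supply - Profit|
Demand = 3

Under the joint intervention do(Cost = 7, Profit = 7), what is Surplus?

9

Setting Cost = 7, Profit = 7 by intervention discards those variables' equations.
Supply = min(Demand, Price)  [with Demand=3, Price=-2]  = -2
Surplus = |Supply - Profit|  [with Supply=-2, Profit=7]  = 9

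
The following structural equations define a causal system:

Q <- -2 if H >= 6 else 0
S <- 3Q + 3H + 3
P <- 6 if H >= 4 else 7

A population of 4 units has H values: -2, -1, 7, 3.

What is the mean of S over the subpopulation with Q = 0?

3

Observing Q=0 restricts to units where Q's equation naturally yields 0: H ∈ {-2, -1, 3}. In that subpopulation S = -3, 0, 12, mean 3.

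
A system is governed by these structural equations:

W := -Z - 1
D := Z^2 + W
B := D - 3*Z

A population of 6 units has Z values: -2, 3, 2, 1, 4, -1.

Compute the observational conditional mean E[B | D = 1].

-0.5

Observing D=1 restricts to units where D's equation naturally yields 1: Z ∈ {2, -1}. In that subpopulation B = -5, 4, mean -0.5.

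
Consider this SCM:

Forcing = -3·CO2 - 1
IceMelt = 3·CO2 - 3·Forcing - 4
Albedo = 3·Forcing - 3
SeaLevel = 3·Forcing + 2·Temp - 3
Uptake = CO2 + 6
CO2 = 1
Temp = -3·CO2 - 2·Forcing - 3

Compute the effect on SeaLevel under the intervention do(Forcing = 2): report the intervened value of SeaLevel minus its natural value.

Under do(Forcing=2), the mechanism Forcing = -3·CO2 - 1 is discarded; Forcing is fixed at 2.
Temp = -3·CO2 - 2·Forcing - 3  [with CO2=1, Forcing=2]  = -10
SeaLevel = 3·Forcing + 2·Temp - 3  [with Forcing=2, Temp=-10]  = -17
Without intervention: Forcing = -3·CO2 - 1  [with CO2=1]  = -4; Temp = -3·CO2 - 2·Forcing - 3  [with CO2=1, Forcing=-4]  = 2; SeaLevel = 3·Forcing + 2·Temp - 3  [with Forcing=-4, Temp=2]  = -11.
Change = -17 − (-11) = -6.

-6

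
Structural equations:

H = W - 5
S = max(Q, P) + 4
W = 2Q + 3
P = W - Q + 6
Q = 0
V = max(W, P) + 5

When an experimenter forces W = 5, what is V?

16

do(W=5) replaces the equation W = 2Q + 3 with the constant W = 5.
P = W - Q + 6  [with W=5, Q=0]  = 11
V = max(W, P) + 5  [with W=5, P=11]  = 16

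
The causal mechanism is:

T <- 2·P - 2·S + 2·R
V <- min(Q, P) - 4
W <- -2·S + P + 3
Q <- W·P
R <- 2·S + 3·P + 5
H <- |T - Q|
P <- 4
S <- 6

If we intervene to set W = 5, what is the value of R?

The intervention breaks the incoming arrows to W: W <- -2·S + P + 3 no longer applies, and W = 5.
R is not downstream of the intervention, so its value is determined by the original equations.
R = 2·S + 3·P + 5  [with S=6, P=4]  = 29

29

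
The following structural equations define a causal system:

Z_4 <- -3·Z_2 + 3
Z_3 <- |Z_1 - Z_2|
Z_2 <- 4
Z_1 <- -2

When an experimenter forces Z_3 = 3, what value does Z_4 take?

-9

The intervention breaks the incoming arrows to Z_3: Z_3 <- |Z_1 - Z_2| no longer applies, and Z_3 = 3.
Z_4 is not downstream of the intervention, so its value is determined by the original equations.
Z_4 = -3·Z_2 + 3  [with Z_2=4]  = -9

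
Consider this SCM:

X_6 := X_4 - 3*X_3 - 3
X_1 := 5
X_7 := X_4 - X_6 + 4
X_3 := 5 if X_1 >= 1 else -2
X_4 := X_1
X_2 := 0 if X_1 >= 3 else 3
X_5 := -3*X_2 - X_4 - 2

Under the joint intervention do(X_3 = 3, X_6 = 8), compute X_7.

Under do(X_3 = 3, X_6 = 8), each intervened variable's structural equation is replaced by its fixed value.
X_4 = X_1  [with X_1=5]  = 5
X_7 = X_4 - X_6 + 4  [with X_4=5, X_6=8]  = 1

1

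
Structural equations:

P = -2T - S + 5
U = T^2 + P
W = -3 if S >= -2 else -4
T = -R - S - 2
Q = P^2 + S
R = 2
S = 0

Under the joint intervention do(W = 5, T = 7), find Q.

81

The joint intervention fixes W = 5, T = 7, removing each variable's own equation.
P = -2T - S + 5  [with T=7, S=0]  = -9
Q = P^2 + S  [with P=-9, S=0]  = 81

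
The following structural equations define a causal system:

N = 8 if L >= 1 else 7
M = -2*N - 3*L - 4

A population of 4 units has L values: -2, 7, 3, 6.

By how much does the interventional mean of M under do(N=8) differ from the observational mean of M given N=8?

5.5

Every unit gets N=8 under the intervention. M values become -14, -41, -29, -38; E[M|do(N=8)] = -30.5.
Observing N=8 restricts to units where N's equation naturally yields 8: L ∈ {7, 3, 6}. In that subpopulation M = -41, -29, -38, mean -36.
Difference = -30.5 − (-36) = 5.5.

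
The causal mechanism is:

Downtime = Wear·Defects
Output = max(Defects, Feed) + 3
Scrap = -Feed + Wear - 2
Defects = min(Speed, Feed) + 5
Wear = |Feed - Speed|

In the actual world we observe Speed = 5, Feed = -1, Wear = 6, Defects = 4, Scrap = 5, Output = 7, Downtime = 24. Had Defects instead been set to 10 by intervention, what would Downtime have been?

The intervention breaks the incoming arrows to Defects: Defects = min(Speed, Feed) + 5 no longer applies, and Defects = 10.
Wear = |Feed - Speed|  [with Feed=-1, Speed=5]  = 6
Downtime = Wear·Defects  [with Wear=6, Defects=10]  = 60

60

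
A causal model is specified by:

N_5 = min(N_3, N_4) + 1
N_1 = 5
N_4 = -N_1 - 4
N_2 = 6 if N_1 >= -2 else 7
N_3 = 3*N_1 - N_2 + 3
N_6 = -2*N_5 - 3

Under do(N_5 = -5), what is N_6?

7

The intervention breaks the incoming arrows to N_5: N_5 = min(N_3, N_4) + 1 no longer applies, and N_5 = -5.
N_6 = -2*N_5 - 3  [with N_5=-5]  = 7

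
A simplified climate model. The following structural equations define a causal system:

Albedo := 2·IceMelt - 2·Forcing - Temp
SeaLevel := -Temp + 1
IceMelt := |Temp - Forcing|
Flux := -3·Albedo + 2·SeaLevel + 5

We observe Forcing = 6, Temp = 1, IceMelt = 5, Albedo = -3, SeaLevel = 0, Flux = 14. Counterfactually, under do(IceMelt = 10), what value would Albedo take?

The intervention breaks the incoming arrows to IceMelt: IceMelt := |Temp - Forcing| no longer applies, and IceMelt = 10.
Albedo = 2·IceMelt - 2·Forcing - Temp  [with IceMelt=10, Forcing=6, Temp=1]  = 7

7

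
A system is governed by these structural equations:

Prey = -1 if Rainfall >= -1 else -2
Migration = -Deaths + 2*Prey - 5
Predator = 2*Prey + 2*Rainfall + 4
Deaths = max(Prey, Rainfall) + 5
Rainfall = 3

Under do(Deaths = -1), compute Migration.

-6

Intervening sets Deaths = -1 and removes its equation (Deaths = max(Prey, Rainfall) + 5).
Prey = -1 if Rainfall >= -1 else -2  [with Rainfall=3]  = -1
Migration = -Deaths + 2*Prey - 5  [with Deaths=-1, Prey=-1]  = -6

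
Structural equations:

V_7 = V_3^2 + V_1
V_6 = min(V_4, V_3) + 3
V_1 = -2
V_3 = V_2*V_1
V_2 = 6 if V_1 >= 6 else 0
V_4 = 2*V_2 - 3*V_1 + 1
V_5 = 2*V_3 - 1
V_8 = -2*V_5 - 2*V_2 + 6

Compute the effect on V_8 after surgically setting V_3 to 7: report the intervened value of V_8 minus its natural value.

-28

The intervention breaks the incoming arrows to V_3: V_3 = V_2*V_1 no longer applies, and V_3 = 7.
V_2 = 6 if V_1 >= 6 else 0  [with V_1=-2]  = 0
V_5 = 2*V_3 - 1  [with V_3=7]  = 13
V_8 = -2*V_5 - 2*V_2 + 6  [with V_5=13, V_2=0]  = -20
Without intervention: V_2 = 6 if V_1 >= 6 else 0  [with V_1=-2]  = 0; V_3 = V_2*V_1  [with V_2=0, V_1=-2]  = 0; V_5 = 2*V_3 - 1  [with V_3=0]  = -1; V_8 = -2*V_5 - 2*V_2 + 6  [with V_5=-1, V_2=0]  = 8.
Change = -20 − 8 = -28.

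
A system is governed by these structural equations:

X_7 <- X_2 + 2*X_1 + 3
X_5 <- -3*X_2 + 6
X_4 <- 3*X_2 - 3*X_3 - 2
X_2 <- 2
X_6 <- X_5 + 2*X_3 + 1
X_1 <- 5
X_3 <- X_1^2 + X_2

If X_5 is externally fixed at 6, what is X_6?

61

The intervention breaks the incoming arrows to X_5: X_5 <- -3*X_2 + 6 no longer applies, and X_5 = 6.
X_3 = X_1^2 + X_2  [with X_1=5, X_2=2]  = 27
X_6 = X_5 + 2*X_3 + 1  [with X_5=6, X_3=27]  = 61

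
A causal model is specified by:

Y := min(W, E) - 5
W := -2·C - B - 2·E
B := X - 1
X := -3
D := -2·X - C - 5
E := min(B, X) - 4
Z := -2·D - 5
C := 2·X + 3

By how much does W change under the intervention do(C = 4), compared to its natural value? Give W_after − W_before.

Intervening sets C = 4 and removes its equation (C := 2·X + 3).
B = X - 1  [with X=-3]  = -4
E = min(B, X) - 4  [with B=-4, X=-3]  = -8
W = -2·C - B - 2·E  [with C=4, B=-4, E=-8]  = 12
Without intervention: B = X - 1  [with X=-3]  = -4; E = min(B, X) - 4  [with B=-4, X=-3]  = -8; C = 2·X + 3  [with X=-3]  = -3; W = -2·C - B - 2·E  [with C=-3, B=-4, E=-8]  = 26.
Change = 12 − 26 = -14.

-14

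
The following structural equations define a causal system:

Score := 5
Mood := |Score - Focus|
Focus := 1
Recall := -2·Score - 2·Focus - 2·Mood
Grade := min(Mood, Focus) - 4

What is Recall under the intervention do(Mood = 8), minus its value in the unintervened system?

The intervention breaks the incoming arrows to Mood: Mood := |Score - Focus| no longer applies, and Mood = 8.
Recall = -2·Score - 2·Focus - 2·Mood  [with Score=5, Focus=1, Mood=8]  = -28
Without intervention: Mood = |Score - Focus|  [with Score=5, Focus=1]  = 4; Recall = -2·Score - 2·Focus - 2·Mood  [with Score=5, Focus=1, Mood=4]  = -20.
Change = -28 − (-20) = -8.

-8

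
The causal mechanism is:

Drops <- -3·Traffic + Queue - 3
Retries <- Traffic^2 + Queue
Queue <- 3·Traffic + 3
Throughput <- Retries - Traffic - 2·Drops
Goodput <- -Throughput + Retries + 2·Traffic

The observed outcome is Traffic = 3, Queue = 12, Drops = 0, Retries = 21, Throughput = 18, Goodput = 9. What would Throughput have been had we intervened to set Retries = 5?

Intervening sets Retries = 5 and removes its equation (Retries <- Traffic^2 + Queue).
Queue = 3·Traffic + 3  [with Traffic=3]  = 12
Drops = -3·Traffic + Queue - 3  [with Traffic=3, Queue=12]  = 0
Throughput = Retries - Traffic - 2·Drops  [with Retries=5, Traffic=3, Drops=0]  = 2

2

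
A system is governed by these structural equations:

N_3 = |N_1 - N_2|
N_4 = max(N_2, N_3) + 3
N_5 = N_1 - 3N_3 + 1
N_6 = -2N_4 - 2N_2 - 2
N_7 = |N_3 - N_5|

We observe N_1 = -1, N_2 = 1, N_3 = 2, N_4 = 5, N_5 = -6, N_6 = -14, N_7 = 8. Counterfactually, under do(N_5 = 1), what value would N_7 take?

Under do(N_5=1), the mechanism N_5 = N_1 - 3N_3 + 1 is discarded; N_5 is fixed at 1.
N_3 = |N_1 - N_2|  [with N_1=-1, N_2=1]  = 2
N_7 = |N_3 - N_5|  [with N_3=2, N_5=1]  = 1

1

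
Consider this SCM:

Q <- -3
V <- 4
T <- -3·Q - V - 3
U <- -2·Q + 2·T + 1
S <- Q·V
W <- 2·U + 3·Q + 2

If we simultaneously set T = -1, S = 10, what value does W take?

3

Setting T = -1, S = 10 by intervention discards those variables' equations.
U = -2·Q + 2·T + 1  [with Q=-3, T=-1]  = 5
W = 2·U + 3·Q + 2  [with U=5, Q=-3]  = 3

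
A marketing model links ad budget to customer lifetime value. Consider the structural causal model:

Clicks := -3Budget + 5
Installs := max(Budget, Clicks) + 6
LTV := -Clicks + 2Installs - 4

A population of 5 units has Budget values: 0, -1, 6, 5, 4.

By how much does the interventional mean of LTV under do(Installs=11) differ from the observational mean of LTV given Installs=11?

The intervention sets Installs=11 in all 5 units regardless of Budget. Recomputing LTV per unit gives 13, 10, 31, 28, 25; average 21.4.
Conditioning on Installs=11 selects the 2 unit(s) with Budget ∈ {0, 5}. Their LTV values: 13, 28. Mean = 20.5.
Difference = 21.4 − 20.5 = 0.9.

0.9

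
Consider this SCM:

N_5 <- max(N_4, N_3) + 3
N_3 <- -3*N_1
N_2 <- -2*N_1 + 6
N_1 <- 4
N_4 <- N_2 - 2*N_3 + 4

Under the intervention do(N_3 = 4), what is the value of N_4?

-6

The intervention breaks the incoming arrows to N_3: N_3 <- -3*N_1 no longer applies, and N_3 = 4.
N_2 = -2*N_1 + 6  [with N_1=4]  = -2
N_4 = N_2 - 2*N_3 + 4  [with N_2=-2, N_3=4]  = -6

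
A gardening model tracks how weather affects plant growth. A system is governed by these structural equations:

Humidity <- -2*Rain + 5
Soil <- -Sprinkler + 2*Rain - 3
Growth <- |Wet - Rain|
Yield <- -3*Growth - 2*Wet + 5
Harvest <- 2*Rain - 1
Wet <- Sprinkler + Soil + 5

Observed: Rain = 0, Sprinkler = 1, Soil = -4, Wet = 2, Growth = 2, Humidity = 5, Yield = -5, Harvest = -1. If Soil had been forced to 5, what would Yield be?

-50

The intervention breaks the incoming arrows to Soil: Soil <- -Sprinkler + 2*Rain - 3 no longer applies, and Soil = 5.
Wet = Sprinkler + Soil + 5  [with Sprinkler=1, Soil=5]  = 11
Growth = |Wet - Rain|  [with Wet=11, Rain=0]  = 11
Yield = -3*Growth - 2*Wet + 5  [with Growth=11, Wet=11]  = -50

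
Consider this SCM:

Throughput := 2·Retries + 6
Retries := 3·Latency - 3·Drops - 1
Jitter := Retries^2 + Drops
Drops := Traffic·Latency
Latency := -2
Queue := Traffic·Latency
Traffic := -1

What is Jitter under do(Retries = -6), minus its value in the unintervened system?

The intervention breaks the incoming arrows to Retries: Retries := 3·Latency - 3·Drops - 1 no longer applies, and Retries = -6.
Drops = Traffic·Latency  [with Traffic=-1, Latency=-2]  = 2
Jitter = Retries^2 + Drops  [with Retries=-6, Drops=2]  = 38
Without intervention: Drops = Traffic·Latency  [with Traffic=-1, Latency=-2]  = 2; Retries = 3·Latency - 3·Drops - 1  [with Latency=-2, Drops=2]  = -13; Jitter = Retries^2 + Drops  [with Retries=-13, Drops=2]  = 171.
Change = 38 − 171 = -133.

-133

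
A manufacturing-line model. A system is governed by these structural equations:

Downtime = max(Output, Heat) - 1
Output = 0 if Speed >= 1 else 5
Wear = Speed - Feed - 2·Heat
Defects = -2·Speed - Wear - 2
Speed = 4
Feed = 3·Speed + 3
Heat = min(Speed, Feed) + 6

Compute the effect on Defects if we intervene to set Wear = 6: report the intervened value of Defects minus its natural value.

Intervening sets Wear = 6 and removes its equation (Wear = Speed - Feed - 2·Heat).
Defects = -2·Speed - Wear - 2  [with Speed=4, Wear=6]  = -16
Without intervention: Feed = 3·Speed + 3  [with Speed=4]  = 15; Heat = min(Speed, Feed) + 6  [with Speed=4, Feed=15]  = 10; Wear = Speed - Feed - 2·Heat  [with Speed=4, Feed=15, Heat=10]  = -31; Defects = -2·Speed - Wear - 2  [with Speed=4, Wear=-31]  = 21.
Change = -16 − 21 = -37.

-37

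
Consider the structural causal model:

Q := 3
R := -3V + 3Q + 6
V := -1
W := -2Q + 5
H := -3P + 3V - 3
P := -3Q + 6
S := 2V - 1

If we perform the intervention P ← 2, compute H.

Intervening sets P = 2 and removes its equation (P := -3Q + 6).
H = -3P + 3V - 3  [with P=2, V=-1]  = -12

-12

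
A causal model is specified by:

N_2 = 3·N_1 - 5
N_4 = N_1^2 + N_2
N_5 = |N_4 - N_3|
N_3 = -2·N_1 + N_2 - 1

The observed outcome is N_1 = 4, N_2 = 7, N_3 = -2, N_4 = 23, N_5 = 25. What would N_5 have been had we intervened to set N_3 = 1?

22

do(N_3=1) replaces the equation N_3 = -2·N_1 + N_2 - 1 with the constant N_3 = 1.
N_2 = 3·N_1 - 5  [with N_1=4]  = 7
N_4 = N_1^2 + N_2  [with N_1=4, N_2=7]  = 23
N_5 = |N_4 - N_3|  [with N_4=23, N_3=1]  = 22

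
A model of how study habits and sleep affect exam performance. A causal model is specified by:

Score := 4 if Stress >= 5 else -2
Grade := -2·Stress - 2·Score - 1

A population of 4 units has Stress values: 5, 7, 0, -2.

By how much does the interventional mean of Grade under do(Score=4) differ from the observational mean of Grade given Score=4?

Under do(Score=4), Score's equation is replaced by Score=4 for every unit. Per-unit Grade: -19, -23, -9, -5. Mean = -14.
Conditioning on Score=4 selects the 2 unit(s) with Stress ∈ {5, 7}. Their Grade values: -19, -23. Mean = -21.
Difference = -14 − (-21) = 7.

7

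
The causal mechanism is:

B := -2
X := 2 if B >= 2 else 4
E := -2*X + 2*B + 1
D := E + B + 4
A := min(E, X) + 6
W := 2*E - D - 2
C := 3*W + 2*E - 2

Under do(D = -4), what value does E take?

Under do(D=-4), the mechanism D := E + B + 4 is discarded; D is fixed at -4.
Since E is not a descendant of the intervened variable, it is unaffected.
X = 2 if B >= 2 else 4  [with B=-2]  = 4
E = -2*X + 2*B + 1  [with X=4, B=-2]  = -11

-11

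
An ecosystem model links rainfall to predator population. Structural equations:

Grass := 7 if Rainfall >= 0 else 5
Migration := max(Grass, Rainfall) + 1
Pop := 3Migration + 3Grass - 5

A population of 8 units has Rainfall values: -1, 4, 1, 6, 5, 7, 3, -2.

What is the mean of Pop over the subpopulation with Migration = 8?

40

Observing Migration=8 restricts to units where Migration's equation naturally yields 8: Rainfall ∈ {4, 1, 6, 5, 7, 3}. In that subpopulation Pop = 40, 40, 40, 40, 40, 40, mean 40.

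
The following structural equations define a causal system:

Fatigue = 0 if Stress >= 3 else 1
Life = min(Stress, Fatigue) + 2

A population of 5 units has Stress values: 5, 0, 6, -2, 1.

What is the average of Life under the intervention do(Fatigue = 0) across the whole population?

1.6

Every unit gets Fatigue=0 under the intervention. Life values become 2, 2, 2, 0, 2; E[Life|do(Fatigue=0)] = 1.6.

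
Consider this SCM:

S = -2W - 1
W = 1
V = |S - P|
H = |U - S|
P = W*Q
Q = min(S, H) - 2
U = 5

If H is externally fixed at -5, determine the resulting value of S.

-3

Under do(H=-5), the mechanism H = |U - S| is discarded; H is fixed at -5.
Since S is not a descendant of the intervened variable, it is unaffected.
S = -2W - 1  [with W=1]  = -3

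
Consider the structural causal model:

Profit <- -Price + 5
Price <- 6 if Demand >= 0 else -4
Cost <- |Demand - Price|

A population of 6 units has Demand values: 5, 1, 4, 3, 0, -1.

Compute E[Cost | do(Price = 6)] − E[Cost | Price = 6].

0.6

Every unit gets Price=6 under the intervention. Cost values become 1, 5, 2, 3, 6, 7; E[Cost|do(Price=6)] = 4.
Conditioning on Price=6 selects the 5 unit(s) with Demand ∈ {5, 1, 4, 3, 0}. Their Cost values: 1, 5, 2, 3, 6. Mean = 3.4.
Difference = 4 − 3.4 = 0.6.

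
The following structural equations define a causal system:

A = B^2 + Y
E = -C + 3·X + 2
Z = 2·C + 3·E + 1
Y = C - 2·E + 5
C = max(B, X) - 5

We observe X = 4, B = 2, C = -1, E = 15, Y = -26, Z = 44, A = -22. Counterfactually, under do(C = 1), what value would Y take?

-20

do(C=1) replaces the equation C = max(B, X) - 5 with the constant C = 1.
E = -C + 3·X + 2  [with C=1, X=4]  = 13
Y = C - 2·E + 5  [with C=1, E=13]  = -20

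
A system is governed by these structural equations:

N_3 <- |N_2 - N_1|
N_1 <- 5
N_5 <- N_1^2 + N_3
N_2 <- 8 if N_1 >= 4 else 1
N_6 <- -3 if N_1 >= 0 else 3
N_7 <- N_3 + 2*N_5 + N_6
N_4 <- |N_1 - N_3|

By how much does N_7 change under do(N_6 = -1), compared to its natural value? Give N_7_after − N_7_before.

Intervening sets N_6 = -1 and removes its equation (N_6 <- -3 if N_1 >= 0 else 3).
N_2 = 8 if N_1 >= 4 else 1  [with N_1=5]  = 8
N_3 = |N_2 - N_1|  [with N_2=8, N_1=5]  = 3
N_5 = N_1^2 + N_3  [with N_1=5, N_3=3]  = 28
N_7 = N_3 + 2*N_5 + N_6  [with N_3=3, N_5=28, N_6=-1]  = 58
Without intervention: N_2 = 8 if N_1 >= 4 else 1  [with N_1=5]  = 8; N_3 = |N_2 - N_1|  [with N_2=8, N_1=5]  = 3; N_5 = N_1^2 + N_3  [with N_1=5, N_3=3]  = 28; N_6 = -3 if N_1 >= 0 else 3  [with N_1=5]  = -3; N_7 = N_3 + 2*N_5 + N_6  [with N_3=3, N_5=28, N_6=-3]  = 56.
Change = 58 − 56 = 2.

2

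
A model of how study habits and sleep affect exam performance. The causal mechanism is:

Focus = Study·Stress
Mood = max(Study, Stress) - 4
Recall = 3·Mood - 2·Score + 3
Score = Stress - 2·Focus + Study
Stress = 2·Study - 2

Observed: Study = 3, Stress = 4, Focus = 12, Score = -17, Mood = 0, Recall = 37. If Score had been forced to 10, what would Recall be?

-17

Under do(Score=10), the mechanism Score = Stress - 2·Focus + Study is discarded; Score is fixed at 10.
Stress = 2·Study - 2  [with Study=3]  = 4
Mood = max(Study, Stress) - 4  [with Study=3, Stress=4]  = 0
Recall = 3·Mood - 2·Score + 3  [with Mood=0, Score=10]  = -17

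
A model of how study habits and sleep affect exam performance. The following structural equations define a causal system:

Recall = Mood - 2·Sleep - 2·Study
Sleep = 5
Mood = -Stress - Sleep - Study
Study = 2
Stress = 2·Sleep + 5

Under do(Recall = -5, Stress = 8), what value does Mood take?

Under do(Recall = -5, Stress = 8), each intervened variable's structural equation is replaced by its fixed value.
Mood = -Stress - Sleep - Study  [with Stress=8, Sleep=5, Study=2]  = -15

-15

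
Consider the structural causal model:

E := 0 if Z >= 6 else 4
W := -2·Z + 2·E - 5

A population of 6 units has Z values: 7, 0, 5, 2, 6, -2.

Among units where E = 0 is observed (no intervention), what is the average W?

-18

E[W|E=0] averages over only the 2 units with E=0 (Z = 7, 6): W = -19, -17, mean -18.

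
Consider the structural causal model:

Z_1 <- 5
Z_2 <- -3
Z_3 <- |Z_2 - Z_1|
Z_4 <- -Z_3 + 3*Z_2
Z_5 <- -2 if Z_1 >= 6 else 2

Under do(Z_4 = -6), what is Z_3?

Under do(Z_4=-6), the mechanism Z_4 <- -Z_3 + 3*Z_2 is discarded; Z_4 is fixed at -6.
Since Z_3 is not a descendant of the intervened variable, it is unaffected.
Z_3 = |Z_2 - Z_1|  [with Z_2=-3, Z_1=5]  = 8

8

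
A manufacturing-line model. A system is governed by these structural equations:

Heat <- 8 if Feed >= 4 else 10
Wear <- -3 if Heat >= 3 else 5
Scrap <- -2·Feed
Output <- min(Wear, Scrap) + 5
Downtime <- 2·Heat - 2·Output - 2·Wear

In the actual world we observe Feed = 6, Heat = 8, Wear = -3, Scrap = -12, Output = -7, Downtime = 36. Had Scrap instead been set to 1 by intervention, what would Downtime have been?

18

Under do(Scrap=1), the mechanism Scrap <- -2·Feed is discarded; Scrap is fixed at 1.
Heat = 8 if Feed >= 4 else 10  [with Feed=6]  = 8
Wear = -3 if Heat >= 3 else 5  [with Heat=8]  = -3
Output = min(Wear, Scrap) + 5  [with Wear=-3, Scrap=1]  = 2
Downtime = 2·Heat - 2·Output - 2·Wear  [with Heat=8, Output=2, Wear=-3]  = 18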